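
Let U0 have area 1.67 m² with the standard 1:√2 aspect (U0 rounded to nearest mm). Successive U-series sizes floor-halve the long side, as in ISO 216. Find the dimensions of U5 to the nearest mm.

192 × 271 mm

Let U0's short side be w mm. w · w√2 = 1.67 m² = 1,670,000 mm², so w ≈ 1086.7 mm and w√2 ≈ 1536.8 mm → U0 = 1087 × 1537 mm.
U1: ⌊1537/2⌋ × 1087 = 768 × 1087 mm
U2: ⌊1087/2⌋ × 768 = 543 × 768 mm
U3: ⌊768/2⌋ × 543 = 384 × 543 mm
U4: ⌊543/2⌋ × 384 = 271 × 384 mm
U5: ⌊384/2⌋ × 271 = 192 × 271 mm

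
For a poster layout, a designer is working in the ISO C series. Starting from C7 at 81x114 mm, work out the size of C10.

28 × 40 mm

C8: ⌊114/2⌋ × 81 = 57 × 81 mm
C9: ⌊81/2⌋ × 57 = 40 × 57 mm
C10: ⌊57/2⌋ × 40 = 28 × 40 mm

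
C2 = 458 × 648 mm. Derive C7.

81 × 114 mm

C3: ⌊648/2⌋ × 458 = 324 × 458 mm
C4: ⌊458/2⌋ × 324 = 229 × 324 mm
C5: ⌊324/2⌋ × 229 = 162 × 229 mm
C6: ⌊229/2⌋ × 162 = 114 × 162 mm
C7: ⌊162/2⌋ × 114 = 81 × 114 mm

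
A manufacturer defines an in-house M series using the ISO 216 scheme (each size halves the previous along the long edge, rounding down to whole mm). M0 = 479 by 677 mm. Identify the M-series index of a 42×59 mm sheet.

M7

M0: 479 × 677 mm
M1: 338 × 479 mm
M2: 239 × 338 mm
M3: 169 × 239 mm
M4: 119 × 169 mm
M5: 84 × 119 mm
M6: 59 × 84 mm
M7: 42 × 59 mm
M8: 29 × 42 mm
→ matches M7.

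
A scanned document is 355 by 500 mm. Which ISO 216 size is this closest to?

B3 (353 × 500 mm)

Aspect ratio 500/355 ≈ 1.408 — close to the ISO √2 ≈ 1.414.
In the B-series (B0 = 1000 × 1414 mm): B3 = 353 × 500 mm.
Off by 2 mm total — nearest standard size.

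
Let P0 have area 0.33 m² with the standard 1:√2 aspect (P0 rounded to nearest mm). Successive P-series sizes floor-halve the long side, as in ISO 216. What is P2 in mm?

241 × 341 mm

Let P0's short side be w mm. w · w√2 = 0.33 m² = 330,000 mm², so w ≈ 483.1 mm and w√2 ≈ 683.1 mm → P0 = 483 × 683 mm.
P1: ⌊683/2⌋ × 483 = 341 × 483 mm
P2: ⌊483/2⌋ × 341 = 241 × 341 mm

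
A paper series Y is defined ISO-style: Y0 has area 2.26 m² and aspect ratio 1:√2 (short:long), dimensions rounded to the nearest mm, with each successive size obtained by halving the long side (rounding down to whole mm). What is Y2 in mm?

Let Y0's short side be w mm. w · w√2 = 2.26 m² = 2,260,000 mm², so w ≈ 1264.1 mm and w√2 ≈ 1787.8 mm → Y0 = 1264 × 1788 mm.
Y1: ⌊1788/2⌋ × 1264 = 894 × 1264 mm
Y2: ⌊1264/2⌋ × 894 = 632 × 894 mm

632 × 894 mm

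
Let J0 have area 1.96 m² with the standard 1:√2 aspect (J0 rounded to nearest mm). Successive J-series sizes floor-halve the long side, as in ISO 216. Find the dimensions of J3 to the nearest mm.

Let J0's short side be w mm. w · w√2 = 1.96 m² = 1,960,000 mm², so w ≈ 1177.3 mm and w√2 ≈ 1664.9 mm → J0 = 1177 × 1665 mm.
J1: ⌊1665/2⌋ × 1177 = 832 × 1177 mm
J2: ⌊1177/2⌋ × 832 = 588 × 832 mm
J3: ⌊832/2⌋ × 588 = 416 × 588 mm

416 × 588 mm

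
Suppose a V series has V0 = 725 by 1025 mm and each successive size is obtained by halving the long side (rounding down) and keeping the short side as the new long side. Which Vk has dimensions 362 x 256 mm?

V3

V0: 725 × 1025 mm
V1: 512 × 725 mm
V2: 362 × 512 mm
V3: 256 × 362 mm
V4: 181 × 256 mm
→ matches V3.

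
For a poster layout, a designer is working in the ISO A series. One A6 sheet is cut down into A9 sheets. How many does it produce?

8

Each ISO step halves the sheet: 1 × A6 → 2 × A7 → 4 × A8 → 8 × A9
From A6 to A9 is 3 halving steps: 2^3 = 8.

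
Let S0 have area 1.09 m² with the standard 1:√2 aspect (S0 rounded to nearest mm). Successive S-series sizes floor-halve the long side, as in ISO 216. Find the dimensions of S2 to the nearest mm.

439 × 621 mm

Let S0's short side be w mm. w · w√2 = 1.09 m² = 1,090,000 mm², so w ≈ 877.9 mm and w√2 ≈ 1241.6 mm → S0 = 878 × 1242 mm.
S1: ⌊1242/2⌋ × 878 = 621 × 878 mm
S2: ⌊878/2⌋ × 621 = 439 × 621 mm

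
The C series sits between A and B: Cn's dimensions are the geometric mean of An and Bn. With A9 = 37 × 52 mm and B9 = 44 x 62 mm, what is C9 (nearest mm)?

Short side: √(37 · 44) = √1628 ≈ 40.3 → 40 mm
Long side: √(52 · 62) = √3224 ≈ 56.8 → 57 mm

40 × 57 mm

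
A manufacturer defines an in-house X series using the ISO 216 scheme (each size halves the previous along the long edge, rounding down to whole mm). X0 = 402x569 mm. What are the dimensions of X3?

X1 = 284 × 402 mm (from X0 by 1 halving).
X2: ⌊402/2⌋ × 284 = 201 × 284 mm
X3: ⌊284/2⌋ × 201 = 142 × 201 mm

142 × 201 mm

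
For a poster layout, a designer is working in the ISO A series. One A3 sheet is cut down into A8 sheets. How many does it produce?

32

A3 = 297 × 420 mm; A8 = 52 × 74 mm.
Each halving step doubles the count; 5 steps from A3 to A8.
2^5 = 32.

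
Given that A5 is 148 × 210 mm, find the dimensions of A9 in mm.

37 × 52 mm

A6: ⌊210/2⌋ × 148 = 105 × 148 mm
A7: ⌊148/2⌋ × 105 = 74 × 105 mm
A8: ⌊105/2⌋ × 74 = 52 × 74 mm
A9: ⌊74/2⌋ × 52 = 37 × 52 mm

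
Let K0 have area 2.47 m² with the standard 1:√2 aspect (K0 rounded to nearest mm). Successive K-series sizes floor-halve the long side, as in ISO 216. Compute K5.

Let K0's short side be w mm. w · w√2 = 2.47 m² = 2,470,000 mm², so w ≈ 1321.6 mm and w√2 ≈ 1869.0 mm → K0 = 1322 × 1869 mm.
K1: ⌊1869/2⌋ × 1322 = 934 × 1322 mm
K2: ⌊1322/2⌋ × 934 = 661 × 934 mm
K3: ⌊934/2⌋ × 661 = 467 × 661 mm
K4: ⌊661/2⌋ × 467 = 330 × 467 mm
K5: ⌊467/2⌋ × 330 = 233 × 330 mm

233 × 330 mm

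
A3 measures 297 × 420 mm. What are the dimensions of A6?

A4: ⌊420/2⌋ × 297 = 210 × 297 mm
A5: ⌊297/2⌋ × 210 = 148 × 210 mm
A6: ⌊210/2⌋ × 148 = 105 × 148 mm

105 × 148 mm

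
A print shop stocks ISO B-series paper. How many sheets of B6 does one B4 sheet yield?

B4 = 250 × 353 mm; B6 = 125 × 176 mm.
Each halving step doubles the count; 2 steps from B4 to B6.
2^2 = 4.

4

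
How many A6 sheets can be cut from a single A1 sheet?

32

A1 = 594 × 841 mm; A6 = 105 × 148 mm.
Each halving step doubles the count; 5 steps from A1 to A6.
2^5 = 32.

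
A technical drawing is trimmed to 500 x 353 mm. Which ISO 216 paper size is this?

B3 (353 × 500 mm)

Aspect ratio 500/353 ≈ 1.416 — close to the ISO √2 ≈ 1.414.
In the B-series (B0 = 1000 × 1414 mm): B3 = 353 × 500 mm.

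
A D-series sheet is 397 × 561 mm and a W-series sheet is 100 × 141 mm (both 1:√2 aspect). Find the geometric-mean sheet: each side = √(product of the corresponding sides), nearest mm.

199 × 281 mm

Short side: √(397 · 100) = √39700 ≈ 199.2 → 199 mm
Long side: √(561 · 141) = √79101 ≈ 281.2 → 281 mm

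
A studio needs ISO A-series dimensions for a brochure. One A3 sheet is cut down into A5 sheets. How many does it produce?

Each ISO step halves the sheet: 1 × A3 → 2 × A4 → 4 × A5
From A3 to A5 is 2 halving steps: 2^2 = 4.

4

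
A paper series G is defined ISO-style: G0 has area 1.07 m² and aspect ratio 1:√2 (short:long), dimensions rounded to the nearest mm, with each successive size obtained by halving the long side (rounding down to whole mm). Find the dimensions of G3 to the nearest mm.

Let G0's short side be w mm. w · w√2 = 1.07 m² = 1,070,000 mm², so w ≈ 869.8 mm and w√2 ≈ 1230.1 mm → G0 = 870 × 1230 mm.
G1: ⌊1230/2⌋ × 870 = 615 × 870 mm
G2: ⌊870/2⌋ × 615 = 435 × 615 mm
G3: ⌊615/2⌋ × 435 = 307 × 435 mm

307 × 435 mm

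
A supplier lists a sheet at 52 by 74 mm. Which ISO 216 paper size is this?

A8 (52 × 74 mm)

Aspect ratio 74/52 ≈ 1.423 — close to the ISO √2 ≈ 1.414.
In the A-series (A0 area = 1 m²): A8 = 52 × 74 mm.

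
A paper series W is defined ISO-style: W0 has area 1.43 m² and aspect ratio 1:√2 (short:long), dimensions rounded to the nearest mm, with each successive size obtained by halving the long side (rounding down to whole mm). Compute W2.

Let W0's short side be w mm. w · w√2 = 1.43 m² = 1,430,000 mm², so w ≈ 1005.6 mm and w√2 ≈ 1422.1 mm → W0 = 1006 × 1422 mm.
W1: ⌊1422/2⌋ × 1006 = 711 × 1006 mm
W2: ⌊1006/2⌋ × 711 = 503 × 711 mm

503 × 711 mm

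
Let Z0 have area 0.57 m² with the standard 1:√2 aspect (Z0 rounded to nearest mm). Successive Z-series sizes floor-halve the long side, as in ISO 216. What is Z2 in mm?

317 × 449 mm

Let Z0's short side be w mm. w · w√2 = 0.57 m² = 570,000 mm², so w ≈ 634.9 mm and w√2 ≈ 897.8 mm → Z0 = 635 × 898 mm.
Z1: ⌊898/2⌋ × 635 = 449 × 635 mm
Z2: ⌊635/2⌋ × 449 = 317 × 449 mm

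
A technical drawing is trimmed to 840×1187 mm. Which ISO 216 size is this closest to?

A0 (841 × 1189 mm)

Aspect ratio 1187/840 ≈ 1.413 — close to the ISO √2 ≈ 1.414.
In the A-series (A0 area = 1 m²): A0 = 841 × 1189 mm.
Off by 3 mm total — nearest standard size.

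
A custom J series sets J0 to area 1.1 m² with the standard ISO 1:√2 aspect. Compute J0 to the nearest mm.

882 × 1247 mm

Let the short side be w mm. Then w · w√2 = 1.1 m² = 1,100,000 mm².
w² = 1,100,000/√2, so w ≈ 881.9 mm; long side = w√2 ≈ 1247.3 mm.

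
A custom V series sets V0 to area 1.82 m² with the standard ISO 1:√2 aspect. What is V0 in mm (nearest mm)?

Let the short side be w mm. Then w · w√2 = 1.82 m² = 1,820,000 mm².
w² = 1,820,000/√2, so w ≈ 1134.4 mm; long side = w√2 ≈ 1604.3 mm.

1134 × 1604 mm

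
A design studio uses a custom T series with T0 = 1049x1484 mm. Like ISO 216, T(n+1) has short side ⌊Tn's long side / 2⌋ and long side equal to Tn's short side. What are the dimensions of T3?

371 × 524 mm

T1: ⌊1484/2⌋ × 1049 = 742 × 1049 mm
T2: ⌊1049/2⌋ × 742 = 524 × 742 mm
T3: ⌊742/2⌋ × 524 = 371 × 524 mm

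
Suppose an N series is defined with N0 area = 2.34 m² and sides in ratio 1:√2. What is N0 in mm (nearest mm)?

Let the short side be w mm. Then w · w√2 = 2.34 m² = 2,340,000 mm².
w² = 2,340,000/√2, so w ≈ 1286.3 mm; long side = w√2 ≈ 1819.1 mm.

1286 × 1819 mm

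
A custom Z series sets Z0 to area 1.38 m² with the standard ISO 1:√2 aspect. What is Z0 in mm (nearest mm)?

Let the short side be w mm. Then w · w√2 = 1.38 m² = 1,380,000 mm².
w² = 1,380,000/√2, so w ≈ 987.8 mm; long side = w√2 ≈ 1397.0 mm.

988 × 1397 mm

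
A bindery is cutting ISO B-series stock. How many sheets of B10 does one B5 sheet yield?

Each ISO step halves the sheet: 1 × B5 → 2 × B6 → 4 × B7 → 8 × B8 → …
From B5 to B10 is 5 halving steps: 2^5 = 32.

32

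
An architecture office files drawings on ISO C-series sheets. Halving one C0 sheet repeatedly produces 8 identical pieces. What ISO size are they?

8 = 2^3, so 3 halving steps.
C0 → C1 → … → C3 after 3 steps.

C3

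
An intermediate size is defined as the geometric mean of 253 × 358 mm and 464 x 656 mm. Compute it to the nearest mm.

343 × 485 mm

Short side: √(253 · 464) = √117392 ≈ 342.6 → 343 mm
Long side: √(358 · 656) = √234848 ≈ 484.6 → 485 mm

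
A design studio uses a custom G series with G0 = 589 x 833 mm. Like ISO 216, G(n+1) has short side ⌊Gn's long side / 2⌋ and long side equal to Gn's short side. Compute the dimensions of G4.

G1: ⌊833/2⌋ × 589 = 416 × 589 mm
G2: ⌊589/2⌋ × 416 = 294 × 416 mm
G3: ⌊416/2⌋ × 294 = 208 × 294 mm
G4: ⌊294/2⌋ × 208 = 147 × 208 mm

147 × 208 mm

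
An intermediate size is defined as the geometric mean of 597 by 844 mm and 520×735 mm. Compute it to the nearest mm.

Short side: √(597 · 520) = √310440 ≈ 557.2 → 557 mm
Long side: √(844 · 735) = √620340 ≈ 787.6 → 788 mm

557 × 788 mm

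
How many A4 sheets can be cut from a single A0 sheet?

16

Each ISO step halves the sheet: 1 × A0 → 2 × A1 → 4 × A2 → 8 × A3 → …
From A0 to A4 is 4 halving steps: 2^4 = 16.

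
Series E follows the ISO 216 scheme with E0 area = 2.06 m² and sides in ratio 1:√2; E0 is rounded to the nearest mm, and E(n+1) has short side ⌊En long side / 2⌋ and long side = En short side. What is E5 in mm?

213 × 301 mm

Let E0's short side be w mm. w · w√2 = 2.06 m² = 2,060,000 mm², so w ≈ 1206.9 mm and w√2 ≈ 1706.8 mm → E0 = 1207 × 1707 mm.
E1: ⌊1707/2⌋ × 1207 = 853 × 1207 mm
E2: ⌊1207/2⌋ × 853 = 603 × 853 mm
E3: ⌊853/2⌋ × 603 = 426 × 603 mm
E4: ⌊603/2⌋ × 426 = 301 × 426 mm
E5: ⌊426/2⌋ × 301 = 213 × 301 mm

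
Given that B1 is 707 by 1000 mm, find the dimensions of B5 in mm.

176 × 250 mm

B2: ⌊1000/2⌋ × 707 = 500 × 707 mm
B3: ⌊707/2⌋ × 500 = 353 × 500 mm
B4: ⌊500/2⌋ × 353 = 250 × 353 mm
B5: ⌊353/2⌋ × 250 = 176 × 250 mm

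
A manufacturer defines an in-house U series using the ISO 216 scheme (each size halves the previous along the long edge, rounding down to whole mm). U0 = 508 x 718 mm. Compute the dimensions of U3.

U1: ⌊718/2⌋ × 508 = 359 × 508 mm
U2: ⌊508/2⌋ × 359 = 254 × 359 mm
U3: ⌊359/2⌋ × 254 = 179 × 254 mm

179 × 254 mm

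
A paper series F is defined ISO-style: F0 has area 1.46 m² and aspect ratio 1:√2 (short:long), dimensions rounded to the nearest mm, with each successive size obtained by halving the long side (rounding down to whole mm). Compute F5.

179 × 254 mm

Let F0's short side be w mm. w · w√2 = 1.46 m² = 1,460,000 mm², so w ≈ 1016.1 mm and w√2 ≈ 1436.9 mm → F0 = 1016 × 1437 mm.
F1: ⌊1437/2⌋ × 1016 = 718 × 1016 mm
F2: ⌊1016/2⌋ × 718 = 508 × 718 mm
F3: ⌊718/2⌋ × 508 = 359 × 508 mm
F4: ⌊508/2⌋ × 359 = 254 × 359 mm
F5: ⌊359/2⌋ × 254 = 179 × 254 mm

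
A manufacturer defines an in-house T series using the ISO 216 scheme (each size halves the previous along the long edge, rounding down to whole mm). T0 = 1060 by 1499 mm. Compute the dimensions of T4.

T1: ⌊1499/2⌋ × 1060 = 749 × 1060 mm
T2: ⌊1060/2⌋ × 749 = 530 × 749 mm
T3: ⌊749/2⌋ × 530 = 374 × 530 mm
T4: ⌊530/2⌋ × 374 = 265 × 374 mm

265 × 374 mm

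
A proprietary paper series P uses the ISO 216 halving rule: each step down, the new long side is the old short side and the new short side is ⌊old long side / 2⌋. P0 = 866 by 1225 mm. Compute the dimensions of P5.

P1: ⌊1225/2⌋ × 866 = 612 × 866 mm
P2: ⌊866/2⌋ × 612 = 433 × 612 mm
P3: ⌊612/2⌋ × 433 = 306 × 433 mm
P4: ⌊433/2⌋ × 306 = 216 × 306 mm
P5: ⌊306/2⌋ × 216 = 153 × 216 mm

153 × 216 mm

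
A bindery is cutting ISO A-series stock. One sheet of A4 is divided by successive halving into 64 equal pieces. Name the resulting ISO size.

A10

64 = 2^6, so 6 halving steps.
A4 → A5 → … → A10 after 6 steps.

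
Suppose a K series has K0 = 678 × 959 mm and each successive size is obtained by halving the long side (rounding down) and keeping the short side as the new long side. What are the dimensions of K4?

169 × 239 mm

K1: ⌊959/2⌋ × 678 = 479 × 678 mm
K2: ⌊678/2⌋ × 479 = 339 × 479 mm
K3: ⌊479/2⌋ × 339 = 239 × 339 mm
K4: ⌊339/2⌋ × 239 = 169 × 239 mm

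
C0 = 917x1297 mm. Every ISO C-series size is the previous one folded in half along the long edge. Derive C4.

229 × 324 mm

C1: ⌊1297/2⌋ × 917 = 648 × 917 mm
C2: ⌊917/2⌋ × 648 = 458 × 648 mm
C3: ⌊648/2⌋ × 458 = 324 × 458 mm
C4: ⌊458/2⌋ × 324 = 229 × 324 mm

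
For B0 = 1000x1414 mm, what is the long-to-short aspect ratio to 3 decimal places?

1.414

1414 / 1000 = 1.414
Matches √2 ≈ 1.414 — the ISO 216 defining ratio.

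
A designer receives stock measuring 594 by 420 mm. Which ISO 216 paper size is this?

A2 (420 × 594 mm)

Aspect ratio 594/420 ≈ 1.414 — close to the ISO √2 ≈ 1.414.
In the A-series (A0 area = 1 m²): A2 = 420 × 594 mm.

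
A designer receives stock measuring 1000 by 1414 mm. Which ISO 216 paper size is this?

B0 (1000 × 1414 mm)

Aspect ratio 1414/1000 ≈ 1.414 — close to the ISO √2 ≈ 1.414.
In the B-series (B0 = 1000 × 1414 mm): B0 = 1000 × 1414 mm.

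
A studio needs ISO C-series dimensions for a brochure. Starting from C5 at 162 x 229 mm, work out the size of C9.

40 × 57 mm

C6: ⌊229/2⌋ × 162 = 114 × 162 mm
C7: ⌊162/2⌋ × 114 = 81 × 114 mm
C8: ⌊114/2⌋ × 81 = 57 × 81 mm
C9: ⌊81/2⌋ × 57 = 40 × 57 mm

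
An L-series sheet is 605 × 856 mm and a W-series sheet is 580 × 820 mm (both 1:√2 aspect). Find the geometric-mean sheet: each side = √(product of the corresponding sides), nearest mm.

592 × 838 mm

Short side: √(605 · 580) = √350900 ≈ 592.4 → 592 mm
Long side: √(856 · 820) = √701920 ≈ 837.8 → 838 mm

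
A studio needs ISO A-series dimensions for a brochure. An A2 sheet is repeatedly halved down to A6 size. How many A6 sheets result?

16

Each ISO step halves the sheet: 1 × A2 → 2 × A3 → 4 × A4 → 8 × A5 → …
From A2 to A6 is 4 halving steps: 2^4 = 16.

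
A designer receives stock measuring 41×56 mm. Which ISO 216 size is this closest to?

C9 (40 × 57 mm)

Aspect ratio 56/41 ≈ 1.366 (ISO target is √2 ≈ 1.414).
In the C-series (envelope sizes, between A and B): C9 = 40 × 57 mm.
Off by 2 mm total — nearest standard size.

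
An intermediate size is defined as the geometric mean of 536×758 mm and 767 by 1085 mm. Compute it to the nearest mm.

641 × 907 mm

Short side: √(536 · 767) = √411112 ≈ 641.2 → 641 mm
Long side: √(758 · 1085) = √822430 ≈ 906.9 → 907 mm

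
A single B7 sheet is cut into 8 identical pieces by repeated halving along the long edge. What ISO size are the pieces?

8 = 2^3, so 3 halving steps.
B7 → B8 → … → B10 after 3 steps.

B10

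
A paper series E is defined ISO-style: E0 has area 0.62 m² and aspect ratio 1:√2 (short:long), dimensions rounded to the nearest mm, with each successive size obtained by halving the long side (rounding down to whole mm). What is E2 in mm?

331 × 468 mm

Let E0's short side be w mm. w · w√2 = 0.62 m² = 620,000 mm², so w ≈ 662.1 mm and w√2 ≈ 936.4 mm → E0 = 662 × 936 mm.
E1: ⌊936/2⌋ × 662 = 468 × 662 mm
E2: ⌊662/2⌋ × 468 = 331 × 468 mm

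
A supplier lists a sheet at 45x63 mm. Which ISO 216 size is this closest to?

B9 (44 × 62 mm)

Aspect ratio 63/45 ≈ 1.400 — close to the ISO √2 ≈ 1.414.
In the B-series (B0 = 1000 × 1414 mm): B9 = 44 × 62 mm.
Off by 2 mm total — nearest standard size.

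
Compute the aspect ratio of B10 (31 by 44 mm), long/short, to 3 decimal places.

1.419

44 / 31 = 1.419
ISO 216 targets √2 ≈ 1.414; the +0.005 deviation is from mm rounding.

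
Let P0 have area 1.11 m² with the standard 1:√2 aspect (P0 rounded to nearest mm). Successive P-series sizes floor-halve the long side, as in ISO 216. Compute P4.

221 × 313 mm

Let P0's short side be w mm. w · w√2 = 1.11 m² = 1,110,000 mm², so w ≈ 885.9 mm and w√2 ≈ 1252.9 mm → P0 = 886 × 1253 mm.
P1: ⌊1253/2⌋ × 886 = 626 × 886 mm
P2: ⌊886/2⌋ × 626 = 443 × 626 mm
P3: ⌊626/2⌋ × 443 = 313 × 443 mm
P4: ⌊443/2⌋ × 313 = 221 × 313 mm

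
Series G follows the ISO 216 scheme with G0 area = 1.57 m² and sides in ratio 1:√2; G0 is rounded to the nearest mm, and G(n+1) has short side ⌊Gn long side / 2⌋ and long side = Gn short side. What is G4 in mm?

Let G0's short side be w mm. w · w√2 = 1.57 m² = 1,570,000 mm², so w ≈ 1053.6 mm and w√2 ≈ 1490.1 mm → G0 = 1054 × 1490 mm.
G1: ⌊1490/2⌋ × 1054 = 745 × 1054 mm
G2: ⌊1054/2⌋ × 745 = 527 × 745 mm
G3: ⌊745/2⌋ × 527 = 372 × 527 mm
G4: ⌊527/2⌋ × 372 = 263 × 372 mm

263 × 372 mm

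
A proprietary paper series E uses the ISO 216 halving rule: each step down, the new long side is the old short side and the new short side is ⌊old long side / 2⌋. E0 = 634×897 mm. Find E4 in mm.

158 × 224 mm

E1 = 448 × 634 mm (from E0 by 1 halving).
E2: ⌊634/2⌋ × 448 = 317 × 448 mm
E3: ⌊448/2⌋ × 317 = 224 × 317 mm
E4: ⌊317/2⌋ × 224 = 158 × 224 mm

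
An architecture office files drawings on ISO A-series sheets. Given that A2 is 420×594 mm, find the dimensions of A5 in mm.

148 × 210 mm

A3: ⌊594/2⌋ × 420 = 297 × 420 mm
A4: ⌊420/2⌋ × 297 = 210 × 297 mm
A5: ⌊297/2⌋ × 210 = 148 × 210 mm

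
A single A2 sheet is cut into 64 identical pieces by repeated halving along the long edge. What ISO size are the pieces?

A8

64 = 2^6, so 6 halving steps.
A2 → A3 → … → A8 after 6 steps.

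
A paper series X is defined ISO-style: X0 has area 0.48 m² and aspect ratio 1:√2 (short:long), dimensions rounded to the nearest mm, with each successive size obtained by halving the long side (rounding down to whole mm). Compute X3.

206 × 291 mm

Let X0's short side be w mm. w · w√2 = 0.48 m² = 480,000 mm², so w ≈ 582.6 mm and w√2 ≈ 823.9 mm → X0 = 583 × 824 mm.
X1: ⌊824/2⌋ × 583 = 412 × 583 mm
X2: ⌊583/2⌋ × 412 = 291 × 412 mm
X3: ⌊412/2⌋ × 291 = 206 × 291 mm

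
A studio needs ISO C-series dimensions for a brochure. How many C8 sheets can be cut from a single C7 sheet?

2

C7 = 81 × 114 mm; C8 = 57 × 81 mm.
Each halving step doubles the count; 1 step from C7 to C8.
2^1 = 2.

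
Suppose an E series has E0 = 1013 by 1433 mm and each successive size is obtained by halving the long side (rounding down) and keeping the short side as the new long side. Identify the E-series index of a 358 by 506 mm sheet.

E3

E0: 1013 × 1433 mm
E1: 716 × 1013 mm
E2: 506 × 716 mm
E3: 358 × 506 mm
E4: 253 × 358 mm
→ matches E3.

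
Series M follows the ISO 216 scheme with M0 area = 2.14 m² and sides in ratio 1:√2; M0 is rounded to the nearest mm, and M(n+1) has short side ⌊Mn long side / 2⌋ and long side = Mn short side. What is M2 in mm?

615 × 870 mm

Let M0's short side be w mm. w · w√2 = 2.14 m² = 2,140,000 mm², so w ≈ 1230.1 mm and w√2 ≈ 1739.7 mm → M0 = 1230 × 1740 mm.
M1: ⌊1740/2⌋ × 1230 = 870 × 1230 mm
M2: ⌊1230/2⌋ × 870 = 615 × 870 mm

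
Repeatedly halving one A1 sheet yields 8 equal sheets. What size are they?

8 = 2^3, so 3 halving steps.
A1 → A2 → … → A4 after 3 steps.

A4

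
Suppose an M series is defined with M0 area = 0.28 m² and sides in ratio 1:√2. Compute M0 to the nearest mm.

Let the short side be w mm. Then w · w√2 = 0.28 m² = 280,000 mm².
w² = 280,000/√2, so w ≈ 445.0 mm; long side = w√2 ≈ 629.3 mm.

445 × 629 mm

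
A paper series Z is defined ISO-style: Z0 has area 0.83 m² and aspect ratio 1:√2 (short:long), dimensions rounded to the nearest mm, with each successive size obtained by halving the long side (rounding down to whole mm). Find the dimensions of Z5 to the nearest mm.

135 × 191 mm

Let Z0's short side be w mm. w · w√2 = 0.83 m² = 830,000 mm², so w ≈ 766.1 mm and w√2 ≈ 1083.4 mm → Z0 = 766 × 1083 mm.
Z1: ⌊1083/2⌋ × 766 = 541 × 766 mm
Z2: ⌊766/2⌋ × 541 = 383 × 541 mm
Z3: ⌊541/2⌋ × 383 = 270 × 383 mm
Z4: ⌊383/2⌋ × 270 = 191 × 270 mm
Z5: ⌊270/2⌋ × 191 = 135 × 191 mm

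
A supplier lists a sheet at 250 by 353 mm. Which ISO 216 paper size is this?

Aspect ratio 353/250 ≈ 1.412 — close to the ISO √2 ≈ 1.414.
In the B-series (B0 = 1000 × 1414 mm): B4 = 250 × 353 mm.

B4 (250 × 353 mm)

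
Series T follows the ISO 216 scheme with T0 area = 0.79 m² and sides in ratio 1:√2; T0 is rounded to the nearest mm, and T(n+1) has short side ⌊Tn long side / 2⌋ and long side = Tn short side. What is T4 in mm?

186 × 264 mm

Let T0's short side be w mm. w · w√2 = 0.79 m² = 790,000 mm², so w ≈ 747.4 mm and w√2 ≈ 1057.0 mm → T0 = 747 × 1057 mm.
T1: ⌊1057/2⌋ × 747 = 528 × 747 mm
T2: ⌊747/2⌋ × 528 = 373 × 528 mm
T3: ⌊528/2⌋ × 373 = 264 × 373 mm
T4: ⌊373/2⌋ × 264 = 186 × 264 mm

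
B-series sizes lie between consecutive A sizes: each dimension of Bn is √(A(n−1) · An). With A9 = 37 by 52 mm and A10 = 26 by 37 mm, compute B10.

31 × 44 mm

Short side: √(37 · 26) = √962 ≈ 31.0 → 31 mm
Long side: √(52 · 37) = √1924 ≈ 43.9 → 44 mm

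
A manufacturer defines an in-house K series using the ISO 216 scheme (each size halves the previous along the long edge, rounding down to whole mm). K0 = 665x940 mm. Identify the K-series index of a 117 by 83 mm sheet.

K0: 665 × 940 mm
K1: 470 × 665 mm
K2: 332 × 470 mm
K3: 235 × 332 mm
K4: 166 × 235 mm
K5: 117 × 166 mm
K6: 83 × 117 mm
K7: 58 × 83 mm
→ matches K6.

K6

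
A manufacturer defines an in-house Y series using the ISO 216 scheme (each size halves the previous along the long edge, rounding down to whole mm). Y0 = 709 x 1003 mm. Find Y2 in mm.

354 × 501 mm

Y1: ⌊1003/2⌋ × 709 = 501 × 709 mm
Y2: ⌊709/2⌋ × 501 = 354 × 501 mm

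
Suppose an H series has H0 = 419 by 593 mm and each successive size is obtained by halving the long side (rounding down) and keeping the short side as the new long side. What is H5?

H1 = 296 × 419 mm (from H0 by 1 halving).
H2: ⌊419/2⌋ × 296 = 209 × 296 mm
H3: ⌊296/2⌋ × 209 = 148 × 209 mm
H4: ⌊209/2⌋ × 148 = 104 × 148 mm
H5: ⌊148/2⌋ × 104 = 74 × 104 mm

74 × 104 mm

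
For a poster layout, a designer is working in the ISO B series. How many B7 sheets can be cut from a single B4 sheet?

B4 = 250 × 353 mm; B7 = 88 × 125 mm.
Each halving step doubles the count; 3 steps from B4 to B7.
2^3 = 8.

8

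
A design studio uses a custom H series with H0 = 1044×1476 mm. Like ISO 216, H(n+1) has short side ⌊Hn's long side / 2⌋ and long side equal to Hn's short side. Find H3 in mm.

H1: ⌊1476/2⌋ × 1044 = 738 × 1044 mm
H2: ⌊1044/2⌋ × 738 = 522 × 738 mm
H3: ⌊738/2⌋ × 522 = 369 × 522 mm

369 × 522 mm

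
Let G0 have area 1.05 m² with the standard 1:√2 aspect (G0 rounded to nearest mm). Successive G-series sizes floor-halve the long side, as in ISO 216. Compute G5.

152 × 215 mm

Let G0's short side be w mm. w · w√2 = 1.05 m² = 1,050,000 mm², so w ≈ 861.7 mm and w√2 ≈ 1218.6 mm → G0 = 862 × 1219 mm.
G1: ⌊1219/2⌋ × 862 = 609 × 862 mm
G2: ⌊862/2⌋ × 609 = 431 × 609 mm
G3: ⌊609/2⌋ × 431 = 304 × 431 mm
G4: ⌊431/2⌋ × 304 = 215 × 304 mm
G5: ⌊304/2⌋ × 215 = 152 × 215 mm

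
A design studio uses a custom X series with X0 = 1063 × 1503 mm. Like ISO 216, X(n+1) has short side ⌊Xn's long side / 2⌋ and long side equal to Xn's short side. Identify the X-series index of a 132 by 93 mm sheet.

X7

X0: 1063 × 1503 mm
X1: 751 × 1063 mm
X2: 531 × 751 mm
X3: 375 × 531 mm
X4: 265 × 375 mm
X5: 187 × 265 mm
X6: 132 × 187 mm
X7: 93 × 132 mm
X8: 66 × 93 mm
→ matches X7.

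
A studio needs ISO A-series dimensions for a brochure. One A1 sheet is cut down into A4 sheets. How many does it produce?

Each ISO step halves the sheet: 1 × A1 → 2 × A2 → 4 × A3 → 8 × A4
From A1 to A4 is 3 halving steps: 2^3 = 8.

8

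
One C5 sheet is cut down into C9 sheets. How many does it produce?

Each ISO step halves the sheet: 1 × C5 → 2 × C6 → 4 × C7 → 8 × C8 → …
From C5 to C9 is 4 halving steps: 2^4 = 16.

16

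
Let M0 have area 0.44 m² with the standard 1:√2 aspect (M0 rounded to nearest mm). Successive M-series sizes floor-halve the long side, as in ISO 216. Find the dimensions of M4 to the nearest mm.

139 × 197 mm

Let M0's short side be w mm. w · w√2 = 0.44 m² = 440,000 mm², so w ≈ 557.8 mm and w√2 ≈ 788.8 mm → M0 = 558 × 789 mm.
M1: ⌊789/2⌋ × 558 = 394 × 558 mm
M2: ⌊558/2⌋ × 394 = 279 × 394 mm
M3: ⌊394/2⌋ × 279 = 197 × 279 mm
M4: ⌊279/2⌋ × 197 = 139 × 197 mm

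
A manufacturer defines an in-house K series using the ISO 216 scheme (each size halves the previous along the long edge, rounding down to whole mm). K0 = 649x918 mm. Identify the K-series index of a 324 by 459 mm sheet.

K2

K0: 649 × 918 mm
K1: 459 × 649 mm
K2: 324 × 459 mm
K3: 229 × 324 mm
→ matches K2.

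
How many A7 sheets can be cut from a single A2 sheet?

A2 = 420 × 594 mm; A7 = 74 × 105 mm.
Each halving step doubles the count; 5 steps from A2 to A7.
2^5 = 32.

32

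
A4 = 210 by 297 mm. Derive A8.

52 × 74 mm

A5: ⌊297/2⌋ × 210 = 148 × 210 mm
A6: ⌊210/2⌋ × 148 = 105 × 148 mm
A7: ⌊148/2⌋ × 105 = 74 × 105 mm
A8: ⌊105/2⌋ × 74 = 52 × 74 mm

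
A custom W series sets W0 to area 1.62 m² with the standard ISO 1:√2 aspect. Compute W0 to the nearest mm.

1070 × 1514 mm

Let the short side be w mm. Then w · w√2 = 1.62 m² = 1,620,000 mm².
w² = 1,620,000/√2, so w ≈ 1070.3 mm; long side = w√2 ≈ 1513.6 mm.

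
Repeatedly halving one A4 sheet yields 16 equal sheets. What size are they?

A8

16 = 2^4, so 4 halving steps.
A4 → A5 → … → A8 after 4 steps.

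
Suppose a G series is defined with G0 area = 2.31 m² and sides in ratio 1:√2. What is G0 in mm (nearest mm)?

1278 × 1807 mm

Let the short side be w mm. Then w · w√2 = 2.31 m² = 2,310,000 mm².
w² = 2,310,000/√2, so w ≈ 1278.1 mm; long side = w√2 ≈ 1807.4 mm.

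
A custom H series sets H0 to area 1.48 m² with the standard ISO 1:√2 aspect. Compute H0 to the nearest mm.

1023 × 1447 mm

Let the short side be w mm. Then w · w√2 = 1.48 m² = 1,480,000 mm².
w² = 1,480,000/√2, so w ≈ 1023.0 mm; long side = w√2 ≈ 1446.7 mm.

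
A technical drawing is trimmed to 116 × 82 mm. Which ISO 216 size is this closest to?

C7 (81 × 114 mm)

Aspect ratio 116/82 ≈ 1.415 — close to the ISO √2 ≈ 1.414.
In the C-series (envelope sizes, between A and B): C7 = 81 × 114 mm.
Off by 3 mm total — nearest standard size.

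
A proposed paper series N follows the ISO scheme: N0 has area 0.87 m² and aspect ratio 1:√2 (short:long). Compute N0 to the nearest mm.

Let the short side be w mm. Then w · w√2 = 0.87 m² = 870,000 mm².
w² = 870,000/√2, so w ≈ 784.3 mm; long side = w√2 ≈ 1109.2 mm.

784 × 1109 mm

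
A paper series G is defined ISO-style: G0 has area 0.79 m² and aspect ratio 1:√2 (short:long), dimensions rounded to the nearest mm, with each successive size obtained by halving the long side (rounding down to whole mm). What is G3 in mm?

264 × 373 mm

Let G0's short side be w mm. w · w√2 = 0.79 m² = 790,000 mm², so w ≈ 747.4 mm and w√2 ≈ 1057.0 mm → G0 = 747 × 1057 mm.
G1: ⌊1057/2⌋ × 747 = 528 × 747 mm
G2: ⌊747/2⌋ × 528 = 373 × 528 mm
G3: ⌊528/2⌋ × 373 = 264 × 373 mm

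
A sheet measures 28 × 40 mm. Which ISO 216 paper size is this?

Aspect ratio 40/28 ≈ 1.429 — close to the ISO √2 ≈ 1.414.
In the C-series (envelope sizes, between A and B): C10 = 28 × 40 mm.

C10 (28 × 40 mm)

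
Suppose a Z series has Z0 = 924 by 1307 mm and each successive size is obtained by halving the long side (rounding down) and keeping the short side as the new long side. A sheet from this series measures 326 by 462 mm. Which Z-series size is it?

Z0: 924 × 1307 mm
Z1: 653 × 924 mm
Z2: 462 × 653 mm
Z3: 326 × 462 mm
Z4: 231 × 326 mm
→ matches Z3.

Z3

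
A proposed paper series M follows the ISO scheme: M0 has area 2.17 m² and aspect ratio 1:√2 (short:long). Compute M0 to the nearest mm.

Let the short side be w mm. Then w · w√2 = 2.17 m² = 2,170,000 mm².
w² = 2,170,000/√2, so w ≈ 1238.7 mm; long side = w√2 ≈ 1751.8 mm.

1239 × 1752 mm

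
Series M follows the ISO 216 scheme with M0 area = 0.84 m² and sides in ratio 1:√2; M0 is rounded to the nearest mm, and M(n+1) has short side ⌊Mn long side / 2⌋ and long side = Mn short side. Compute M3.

272 × 385 mm

Let M0's short side be w mm. w · w√2 = 0.84 m² = 840,000 mm², so w ≈ 770.7 mm and w√2 ≈ 1089.9 mm → M0 = 771 × 1090 mm.
M1: ⌊1090/2⌋ × 771 = 545 × 771 mm
M2: ⌊771/2⌋ × 545 = 385 × 545 mm
M3: ⌊545/2⌋ × 385 = 272 × 385 mm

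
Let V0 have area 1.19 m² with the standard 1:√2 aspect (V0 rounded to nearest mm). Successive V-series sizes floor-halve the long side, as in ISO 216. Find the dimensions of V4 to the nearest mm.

229 × 324 mm

Let V0's short side be w mm. w · w√2 = 1.19 m² = 1,190,000 mm², so w ≈ 917.3 mm and w√2 ≈ 1297.3 mm → V0 = 917 × 1297 mm.
V1: ⌊1297/2⌋ × 917 = 648 × 917 mm
V2: ⌊917/2⌋ × 648 = 458 × 648 mm
V3: ⌊648/2⌋ × 458 = 324 × 458 mm
V4: ⌊458/2⌋ × 324 = 229 × 324 mm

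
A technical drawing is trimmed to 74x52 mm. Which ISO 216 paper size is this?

A8 (52 × 74 mm)

Aspect ratio 74/52 ≈ 1.423 — close to the ISO √2 ≈ 1.414.
In the A-series (A0 area = 1 m²): A8 = 52 × 74 mm.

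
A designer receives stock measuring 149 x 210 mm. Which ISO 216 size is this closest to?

A5 (148 × 210 mm)

Aspect ratio 210/149 ≈ 1.409 — close to the ISO √2 ≈ 1.414.
In the A-series (A0 area = 1 m²): A5 = 148 × 210 mm.
Off by 1 mm total — nearest standard size.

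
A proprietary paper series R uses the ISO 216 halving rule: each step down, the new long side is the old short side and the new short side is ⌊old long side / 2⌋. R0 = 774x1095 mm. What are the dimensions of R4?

R1: ⌊1095/2⌋ × 774 = 547 × 774 mm
R2: ⌊774/2⌋ × 547 = 387 × 547 mm
R3: ⌊547/2⌋ × 387 = 273 × 387 mm
R4: ⌊387/2⌋ × 273 = 193 × 273 mm

193 × 273 mm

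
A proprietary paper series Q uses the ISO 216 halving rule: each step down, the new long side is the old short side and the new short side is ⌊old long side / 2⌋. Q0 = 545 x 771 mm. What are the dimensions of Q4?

136 × 192 mm

Q1: ⌊771/2⌋ × 545 = 385 × 545 mm
Q2: ⌊545/2⌋ × 385 = 272 × 385 mm
Q3: ⌊385/2⌋ × 272 = 192 × 272 mm
Q4: ⌊272/2⌋ × 192 = 136 × 192 mm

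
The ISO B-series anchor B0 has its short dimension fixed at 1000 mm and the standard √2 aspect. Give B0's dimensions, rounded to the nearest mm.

Short side = 1000 mm; long side = 1000√2 ≈ 1414.2 mm.

1000 × 1414 mm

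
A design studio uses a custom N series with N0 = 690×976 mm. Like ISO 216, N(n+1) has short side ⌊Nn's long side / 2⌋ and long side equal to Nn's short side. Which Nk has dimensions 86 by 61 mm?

N0: 690 × 976 mm
N1: 488 × 690 mm
N2: 345 × 488 mm
N3: 244 × 345 mm
N4: 172 × 244 mm
N5: 122 × 172 mm
N6: 86 × 122 mm
N7: 61 × 86 mm
N8: 43 × 61 mm
→ matches N7.

N7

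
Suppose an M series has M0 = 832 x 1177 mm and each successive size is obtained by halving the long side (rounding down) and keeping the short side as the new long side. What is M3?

294 × 416 mm

M1: ⌊1177/2⌋ × 832 = 588 × 832 mm
M2: ⌊832/2⌋ × 588 = 416 × 588 mm
M3: ⌊588/2⌋ × 416 = 294 × 416 mm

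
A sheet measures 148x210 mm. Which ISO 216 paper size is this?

Aspect ratio 210/148 ≈ 1.419 — close to the ISO √2 ≈ 1.414.
In the A-series (A0 area = 1 m²): A5 = 148 × 210 mm.

A5 (148 × 210 mm)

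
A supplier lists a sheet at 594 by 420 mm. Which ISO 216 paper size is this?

A2 (420 × 594 mm)

Aspect ratio 594/420 ≈ 1.414 — close to the ISO √2 ≈ 1.414.
In the A-series (A0 area = 1 m²): A2 = 420 × 594 mm.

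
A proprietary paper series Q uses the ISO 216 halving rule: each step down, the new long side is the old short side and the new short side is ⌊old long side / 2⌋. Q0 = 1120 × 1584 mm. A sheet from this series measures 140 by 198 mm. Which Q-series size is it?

Q6

Q0: 1120 × 1584 mm
Q1: 792 × 1120 mm
Q2: 560 × 792 mm
Q3: 396 × 560 mm
Q4: 280 × 396 mm
Q5: 198 × 280 mm
Q6: 140 × 198 mm
Q7: 99 × 140 mm
→ matches Q6.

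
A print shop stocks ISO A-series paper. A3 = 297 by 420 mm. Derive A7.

A4: ⌊420/2⌋ × 297 = 210 × 297 mm
A5: ⌊297/2⌋ × 210 = 148 × 210 mm
A6: ⌊210/2⌋ × 148 = 105 × 148 mm
A7: ⌊148/2⌋ × 105 = 74 × 105 mm

74 × 105 mm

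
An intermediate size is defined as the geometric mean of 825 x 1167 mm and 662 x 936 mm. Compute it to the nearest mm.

739 × 1045 mm

Short side: √(825 · 662) = √546150 ≈ 739.0 → 739 mm
Long side: √(1167 · 936) = √1092312 ≈ 1045.1 → 1045 mm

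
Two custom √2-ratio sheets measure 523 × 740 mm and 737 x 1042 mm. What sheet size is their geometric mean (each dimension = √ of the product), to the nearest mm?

621 × 878 mm

Short side: √(523 · 737) = √385451 ≈ 620.8 → 621 mm
Long side: √(740 · 1042) = √771080 ≈ 878.1 → 878 mm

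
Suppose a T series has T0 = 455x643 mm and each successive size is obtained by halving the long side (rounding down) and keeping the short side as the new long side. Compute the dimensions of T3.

T1: ⌊643/2⌋ × 455 = 321 × 455 mm
T2: ⌊455/2⌋ × 321 = 227 × 321 mm
T3: ⌊321/2⌋ × 227 = 160 × 227 mm

160 × 227 mm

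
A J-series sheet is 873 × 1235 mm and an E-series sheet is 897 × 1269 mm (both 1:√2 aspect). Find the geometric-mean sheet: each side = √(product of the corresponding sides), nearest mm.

885 × 1252 mm

Short side: √(873 · 897) = √783081 ≈ 884.9 → 885 mm
Long side: √(1235 · 1269) = √1567215 ≈ 1251.9 → 1252 mm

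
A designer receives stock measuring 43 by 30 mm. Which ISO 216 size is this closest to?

B10 (31 × 44 mm)

Aspect ratio 43/30 ≈ 1.433 (ISO target is √2 ≈ 1.414).
In the B-series (B0 = 1000 × 1414 mm): B10 = 31 × 44 mm.
Off by 2 mm total — nearest standard size.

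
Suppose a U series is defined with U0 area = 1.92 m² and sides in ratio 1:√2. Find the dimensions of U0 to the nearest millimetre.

Let the short side be w mm. Then w · w√2 = 1.92 m² = 1,920,000 mm².
w² = 1,920,000/√2, so w ≈ 1165.2 mm; long side = w√2 ≈ 1647.8 mm.

1165 × 1648 mm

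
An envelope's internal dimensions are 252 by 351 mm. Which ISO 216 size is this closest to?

B4 (250 × 353 mm)

Aspect ratio 351/252 ≈ 1.393 (ISO target is √2 ≈ 1.414).
In the B-series (B0 = 1000 × 1414 mm): B4 = 250 × 353 mm.
Off by 4 mm total — nearest standard size.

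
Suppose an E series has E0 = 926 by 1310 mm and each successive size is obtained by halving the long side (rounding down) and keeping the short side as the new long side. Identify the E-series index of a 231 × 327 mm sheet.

E0: 926 × 1310 mm
E1: 655 × 926 mm
E2: 463 × 655 mm
E3: 327 × 463 mm
E4: 231 × 327 mm
E5: 163 × 231 mm
→ matches E4.

E4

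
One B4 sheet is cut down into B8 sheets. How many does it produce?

16

Each ISO step halves the sheet: 1 × B4 → 2 × B5 → 4 × B6 → 8 × B7 → …
From B4 to B8 is 4 halving steps: 2^4 = 16.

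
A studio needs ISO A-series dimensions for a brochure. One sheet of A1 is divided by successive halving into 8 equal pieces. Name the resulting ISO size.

8 = 2^3, so 3 halving steps.
A1 → A2 → … → A4 after 3 steps.

A4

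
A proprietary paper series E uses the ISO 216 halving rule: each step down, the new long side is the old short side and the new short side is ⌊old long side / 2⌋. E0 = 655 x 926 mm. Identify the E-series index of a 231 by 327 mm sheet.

E0: 655 × 926 mm
E1: 463 × 655 mm
E2: 327 × 463 mm
E3: 231 × 327 mm
E4: 163 × 231 mm
→ matches E3.

E3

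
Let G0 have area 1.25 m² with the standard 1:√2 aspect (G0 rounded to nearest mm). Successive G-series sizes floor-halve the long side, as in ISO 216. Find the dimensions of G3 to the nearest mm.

332 × 470 mm

Let G0's short side be w mm. w · w√2 = 1.25 m² = 1,250,000 mm², so w ≈ 940.2 mm and w√2 ≈ 1329.6 mm → G0 = 940 × 1330 mm.
G1: ⌊1330/2⌋ × 940 = 665 × 940 mm
G2: ⌊940/2⌋ × 665 = 470 × 665 mm
G3: ⌊665/2⌋ × 470 = 332 × 470 mm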